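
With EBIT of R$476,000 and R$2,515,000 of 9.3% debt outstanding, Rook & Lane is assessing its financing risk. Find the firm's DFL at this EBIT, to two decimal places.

1.97

Annual interest charges come to R$233,895.00.
DFL = EBIT ÷ (EBIT − I) = R$476,000 ÷ (R$476,000 − R$233,895.00) = R$476,000 ÷ R$242,105.00 = 1.9661.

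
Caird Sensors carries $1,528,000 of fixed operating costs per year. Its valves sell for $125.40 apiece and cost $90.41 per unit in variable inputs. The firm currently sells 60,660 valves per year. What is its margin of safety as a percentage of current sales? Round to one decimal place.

Each unit contributes $125.40 − $90.41 = $34.99. Break-even units = $1,528,000 ÷ $34.99 = 43,669.62; break-even revenue = 43,669.62 × $125.40 = $5,476,170.33.
Actual sales revenue = 60,660 × $125.40 = $7,606,764.00.
Margin of safety = ($7,606,764.00 − $5,476,170.33) ÷ $7,606,764.00 = 28.0%.

28.0%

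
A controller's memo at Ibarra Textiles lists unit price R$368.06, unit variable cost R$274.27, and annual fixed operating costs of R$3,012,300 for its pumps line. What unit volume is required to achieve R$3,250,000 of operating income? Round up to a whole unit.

Each unit contributes R$368.06 − R$274.27 = R$93.79.
Need Q such that Q × R$93.79 − R$3,012,300 = R$3,250,000, i.e. Q = R$6,262,300 / R$93.79 = 66,769.38 → 66,770.

66,770 pumps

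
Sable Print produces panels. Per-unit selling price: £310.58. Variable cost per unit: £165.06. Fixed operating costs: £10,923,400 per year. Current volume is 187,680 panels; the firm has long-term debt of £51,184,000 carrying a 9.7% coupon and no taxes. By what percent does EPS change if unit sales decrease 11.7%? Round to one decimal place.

Contribution at this volume is 187,680 × £145.52 = £27,311,193.60.
EBIT = £27,311,193.60 − £10,923,400 = £16,387,793.60.
Interest = £4,964,848.00, so EBIT − I = £11,422,945.60.
Degree of combined leverage = contribution ÷ (EBIT − I) = £27,311,193.60 ÷ £11,422,945.60 = 2.3909.
%ΔEPS = DCL × %ΔSales = 2.3909 × -11.7% = -28.0%.

-28.0%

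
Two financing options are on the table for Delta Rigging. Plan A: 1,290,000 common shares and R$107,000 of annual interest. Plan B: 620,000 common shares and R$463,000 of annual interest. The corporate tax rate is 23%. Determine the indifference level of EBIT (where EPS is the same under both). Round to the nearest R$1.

Set EPS_A = EPS_B: (EBIT − R$107,000)(1 − 0.23) ÷ 1,290,000 = (EBIT − R$463,000)(1 − 0.23) ÷ 620,000.
The (1 − t) factor cancels: (EBIT − 107,000) × 620,000 = (EBIT − 463,000) × 1,290,000.
Solving, EBIT = (463,000·1,290,000 − 107,000·620,000) / (1,290,000 − 620,000) = 530,930,000,000 / 670,000 = 792,432.84.

R$792,433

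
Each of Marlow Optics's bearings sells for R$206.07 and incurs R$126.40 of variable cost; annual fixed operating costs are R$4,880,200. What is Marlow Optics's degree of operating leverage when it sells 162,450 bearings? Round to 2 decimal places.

1.61

At 162,450 units, contribution = 162,450 × R$79.67 = R$12,942,391.50.
Subtracting fixed costs: EBIT = R$12,942,391.50 − R$4,880,200 = R$8,062,191.50.
DOL = contribution ÷ EBIT = R$12,942,391.50 ÷ R$8,062,191.50 = 1.6053.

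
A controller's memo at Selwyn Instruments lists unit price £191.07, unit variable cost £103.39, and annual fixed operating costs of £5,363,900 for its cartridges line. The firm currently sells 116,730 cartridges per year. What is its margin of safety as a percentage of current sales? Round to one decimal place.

Each unit contributes £191.07 − £103.39 = £87.68. Break-even units = £5,363,900 ÷ £87.68 = 61,175.87; break-even revenue = 61,175.87 × £191.07 = £11,688,872.87.
Actual sales revenue = 116,730 × £191.07 = £22,303,601.10.
Margin of safety = (£22,303,601.10 − £11,688,872.87) ÷ £22,303,601.10 = 47.6%.

47.6%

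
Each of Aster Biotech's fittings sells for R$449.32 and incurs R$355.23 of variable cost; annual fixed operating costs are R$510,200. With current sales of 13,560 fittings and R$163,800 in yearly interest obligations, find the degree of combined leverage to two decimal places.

Contribution at this volume is 13,560 × R$94.09 = R$1,275,860.40.
Subtracting fixed costs: EBIT = R$1,275,860.40 − R$510,200 = R$765,660.40. Interest = R$163,800.00, so EBIT − I = R$601,860.40.
DCL = contribution ÷ (EBIT − I) = R$1,275,860.40 ÷ R$601,860.40 = 2.1199.

2.12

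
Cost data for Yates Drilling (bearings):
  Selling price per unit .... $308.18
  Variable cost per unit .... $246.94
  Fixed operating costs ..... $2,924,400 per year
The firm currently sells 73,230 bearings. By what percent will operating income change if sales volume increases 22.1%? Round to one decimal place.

At 73,230 units, contribution = 73,230 × $61.24 = $4,484,605.20.
Operating income = contribution − fixed costs = $4,484,605.20 − $2,924,400 = $1,560,205.20.
Degree of operating leverage = $4,484,605.20 / $1,560,205.20 = 2.8744.
So EBIT moves 2.8744 × (+22.1%) = +63.5%.

+63.5%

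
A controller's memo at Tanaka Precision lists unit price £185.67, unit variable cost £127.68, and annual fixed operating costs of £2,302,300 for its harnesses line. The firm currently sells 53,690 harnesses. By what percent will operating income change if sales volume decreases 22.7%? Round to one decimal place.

Contribution at this volume is 53,690 × £57.99 = £3,113,483.10.
EBIT = £3,113,483.10 − £2,302,300 = £811,183.10.
Degree of operating leverage = £3,113,483.10 / £811,183.10 = 3.8382.
So EBIT moves 3.8382 × (-22.7%) = -87.1%.

-87.1%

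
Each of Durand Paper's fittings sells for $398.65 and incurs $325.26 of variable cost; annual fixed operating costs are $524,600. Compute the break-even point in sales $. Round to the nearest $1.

$2,849,595

Contribution margin per unit = $398.65 − $325.26 = $73.39, a CM ratio of $73.39 ÷ $398.65 = 0.1841.
Break-even sales = FC ÷ CM ratio = $524,600 × $398.65 / $73.39 = $2,849,595.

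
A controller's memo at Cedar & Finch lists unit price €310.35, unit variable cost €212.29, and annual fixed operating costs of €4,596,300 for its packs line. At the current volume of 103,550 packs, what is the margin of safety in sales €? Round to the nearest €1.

Each unit contributes €310.35 − €212.29 = €98.06. Break-even units = €4,596,300 ÷ €98.06 = 46,872.32; break-even revenue = 46,872.32 × €310.35 = €14,546,825.46.
Current sales = 103,550 × €310.35 = €32,136,742.50.
Margin of safety = €32,136,742.50 − €14,546,825.46 = €17,589,917.

€17,589,917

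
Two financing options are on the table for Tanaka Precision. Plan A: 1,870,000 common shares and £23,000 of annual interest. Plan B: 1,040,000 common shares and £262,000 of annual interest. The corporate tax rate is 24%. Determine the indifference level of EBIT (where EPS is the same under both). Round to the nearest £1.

At indifference, (EBIT − 23,000)(1 − t)/1,870,000 = (EBIT − 262,000)(1 − t)/1,040,000.
The (1 − t) factor cancels: (EBIT − 23,000) × 1,040,000 = (EBIT − 262,000) × 1,870,000.
Solving, EBIT = (262,000·1,870,000 − 23,000·1,040,000) / (1,870,000 − 1,040,000) = 466,020,000,000 / 830,000 = 561,469.88.

£561,470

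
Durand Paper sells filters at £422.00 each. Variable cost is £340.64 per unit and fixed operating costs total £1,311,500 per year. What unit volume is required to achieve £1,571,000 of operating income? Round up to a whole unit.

Unit CM = price − variable cost = £422.00 − £340.64 = £81.36.
Units = (FC + target) / CM = (£1,311,500 + £1,571,000) / £81.36 = 35,428.96, so 35,429 filters.

35,429 filters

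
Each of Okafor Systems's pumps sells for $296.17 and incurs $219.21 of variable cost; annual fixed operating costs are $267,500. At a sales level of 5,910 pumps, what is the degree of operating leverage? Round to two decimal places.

At 5,910 units, contribution = 5,910 × $76.96 = $454,833.60.
Operating income = contribution − fixed costs = $454,833.60 − $267,500 = $187,333.60.
DOL = contribution ÷ EBIT = $454,833.60 ÷ $187,333.60 = 2.4279.

2.43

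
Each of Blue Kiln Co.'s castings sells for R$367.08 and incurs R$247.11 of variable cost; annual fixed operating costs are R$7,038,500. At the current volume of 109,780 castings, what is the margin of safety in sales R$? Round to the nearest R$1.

R$18,761,887

Each unit contributes R$367.08 − R$247.11 = R$119.97. Break-even units = R$7,038,500 ÷ R$119.97 = 58,668.83; break-even revenue = 58,668.83 × R$367.08 = R$21,536,155.54.
Current sales = 109,780 × R$367.08 = R$40,298,042.40.
Margin of safety = R$40,298,042.40 − R$21,536,155.54 = R$18,761,887.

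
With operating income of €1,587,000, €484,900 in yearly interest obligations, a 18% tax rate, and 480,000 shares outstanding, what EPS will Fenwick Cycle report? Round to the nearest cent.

Interest = €484,900.00, so EBT = €1,587,000 − €484,900.00 = €1,102,100.00.
After tax at 18%: net income = €1,102,100.00 × 0.82 = €903,722.00.
Per share: €903,722.00 / 480,000 shares = €1.88.

€1.88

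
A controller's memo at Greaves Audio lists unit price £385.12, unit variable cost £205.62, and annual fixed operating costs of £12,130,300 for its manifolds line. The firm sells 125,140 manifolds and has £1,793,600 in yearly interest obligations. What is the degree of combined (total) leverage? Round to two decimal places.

Total contribution margin = 125,140 × £179.50 = £22,462,630.00.
EBIT = £22,462,630.00 − £12,130,300 = £10,332,330.00. Interest = £1,793,600.00.
DOL = £22,462,630.00 ÷ £10,332,330.00 = 2.1740; DFL = £10,332,330.00 ÷ £8,538,730.00 = 1.2101.
DCL = DOL × DFL = 2.1740 × 1.2101 = 2.6308.

2.63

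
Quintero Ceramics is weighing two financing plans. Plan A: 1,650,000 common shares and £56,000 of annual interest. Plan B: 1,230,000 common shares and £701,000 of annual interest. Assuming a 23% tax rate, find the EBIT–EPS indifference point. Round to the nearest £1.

£2,589,929

Set EPS_A = EPS_B: (EBIT − £56,000)(1 − 0.23) ÷ 1,650,000 = (EBIT − £701,000)(1 − 0.23) ÷ 1,230,000.
Cancelling (1 − t) and cross-multiplying: 1,230,000·(EBIT − 56,000) = 1,650,000·(EBIT − 701,000).
EBIT × (1,650,000 − 1,230,000) = 701,000 × 1,650,000 − 56,000 × 1,230,000 = 1,087,770,000,000, so EBIT = 1,087,770,000,000 ÷ 420,000 = 2,589,928.57.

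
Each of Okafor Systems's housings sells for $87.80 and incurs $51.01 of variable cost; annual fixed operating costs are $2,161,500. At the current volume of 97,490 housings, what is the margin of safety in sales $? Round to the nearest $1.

Each unit contributes $87.80 − $51.01 = $36.79. Break-even units = $2,161,500 ÷ $36.79 = 58,752.38; break-even revenue = 58,752.38 × $87.80 = $5,158,458.82.
Actual sales revenue = 97,490 × $87.80 = $8,559,622.00.
Margin of safety = $8,559,622.00 − $5,158,458.82 = $3,401,163.

$3,401,163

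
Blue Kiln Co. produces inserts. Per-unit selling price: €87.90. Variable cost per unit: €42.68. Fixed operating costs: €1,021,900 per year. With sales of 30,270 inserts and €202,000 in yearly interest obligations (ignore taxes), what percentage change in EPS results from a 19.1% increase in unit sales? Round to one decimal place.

Total contribution margin = 30,270 × €45.22 = €1,368,809.40.
Operating income = contribution − fixed costs = €1,368,809.40 − €1,021,900 = €346,909.40.
Interest = €202,000.00, so EBIT − I = €144,909.40.
DCL = total CM / (EBIT − I) = €1,368,809.40 / €144,909.40 = 9.4460.
EPS therefore changes by 9.4460 × (+19.1%) = +180.4%.

+180.4%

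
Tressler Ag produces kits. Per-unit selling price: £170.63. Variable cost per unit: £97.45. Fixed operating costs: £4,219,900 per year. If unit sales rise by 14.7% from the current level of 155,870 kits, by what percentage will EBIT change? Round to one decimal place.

Total contribution margin = 155,870 × £73.18 = £11,406,566.60.
Subtracting fixed costs: EBIT = £11,406,566.60 − £4,219,900 = £7,186,666.60.
So DOL = total CM / EBIT = £11,406,566.60 / £7,186,666.60 = 1.5872.
%ΔEBIT = DOL × %ΔSales = 1.5872 × +14.7% = +23.3%.

+23.3%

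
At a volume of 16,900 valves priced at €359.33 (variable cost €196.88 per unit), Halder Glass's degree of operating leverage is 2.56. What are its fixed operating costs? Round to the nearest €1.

€1,672,981

At 16,900 units, contribution = 16,900 × €162.45 = €2,745,405.00.
Since DOL = CM ÷ EBIT, EBIT = €2,745,405.00 ÷ 2.56 = €1,072,423.83.
Fixed costs = CM − EBIT = €2,745,405.00 − €1,072,423.83 = €1,672,981.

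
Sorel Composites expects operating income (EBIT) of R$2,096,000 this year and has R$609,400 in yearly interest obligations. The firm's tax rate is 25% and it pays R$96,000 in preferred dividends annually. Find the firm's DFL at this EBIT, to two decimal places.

1.54

Annual interest charges come to R$609,400.00.
Preferred dividends grossed up pre-tax: R$96,000 / (1 − 0.25) = R$128,000.00.
DFL = EBIT ÷ [EBIT − I − D_p/(1−t)] = R$2,096,000 ÷ [R$2,096,000 − R$609,400.00 − R$128,000.00] = R$2,096,000 ÷ R$1,358,600.00 = 1.5428.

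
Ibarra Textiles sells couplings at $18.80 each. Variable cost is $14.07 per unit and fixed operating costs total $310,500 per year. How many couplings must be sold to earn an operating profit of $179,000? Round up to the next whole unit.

103,489 couplings

Unit CM = price − variable cost = $18.80 − $14.07 = $4.73.
Need Q such that Q × $4.73 − $310,500 = $179,000, i.e. Q = $489,500 / $4.73 = 103,488.37 → 103,489.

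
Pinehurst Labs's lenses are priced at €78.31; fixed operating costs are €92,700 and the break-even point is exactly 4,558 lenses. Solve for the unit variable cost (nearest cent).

Contribution per unit must be FC / Q = €92,700 / 4,558 = €20.3379.
Hence VC = price − CM = €78.31 − €20.3379 = €57.97.

€57.97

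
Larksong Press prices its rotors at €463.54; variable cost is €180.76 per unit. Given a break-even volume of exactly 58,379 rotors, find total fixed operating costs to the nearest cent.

€16,508,413.62

Each unit contributes €463.54 − €180.76 = €282.78.
Since BE = FC / CM, FC = 58,379 × €282.78 = €16,508,413.62.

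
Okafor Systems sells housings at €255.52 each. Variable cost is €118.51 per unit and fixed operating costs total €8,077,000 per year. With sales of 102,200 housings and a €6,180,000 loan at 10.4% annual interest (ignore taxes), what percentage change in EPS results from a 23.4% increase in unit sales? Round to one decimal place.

Total contribution margin = 102,200 × €137.01 = €14,002,422.00.
Subtracting fixed costs: EBIT = €14,002,422.00 − €8,077,000 = €5,925,422.00.
After interest of €642,720.00, pre-tax earnings = €5,282,702.00.
DCL = total CM / (EBIT − I) = €14,002,422.00 / €5,282,702.00 = 2.6506.
EPS therefore changes by 2.6506 × (+23.4%) = +62.0%.

+62.0%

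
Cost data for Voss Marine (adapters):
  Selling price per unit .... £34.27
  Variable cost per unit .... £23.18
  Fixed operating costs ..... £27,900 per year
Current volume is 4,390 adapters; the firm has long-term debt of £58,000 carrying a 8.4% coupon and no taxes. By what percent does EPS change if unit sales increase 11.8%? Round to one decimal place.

Total contribution margin = 4,390 × £11.09 = £48,685.10.
Subtracting fixed costs: EBIT = £48,685.10 − £27,900 = £20,785.10.
Interest = £4,872.00, so EBIT − I = £15,913.10.
DCL = total CM / (EBIT − I) = £48,685.10 / £15,913.10 = 3.0594.
%ΔEPS = DCL × %ΔSales = 3.0594 × +11.8% = +36.1%.

+36.1%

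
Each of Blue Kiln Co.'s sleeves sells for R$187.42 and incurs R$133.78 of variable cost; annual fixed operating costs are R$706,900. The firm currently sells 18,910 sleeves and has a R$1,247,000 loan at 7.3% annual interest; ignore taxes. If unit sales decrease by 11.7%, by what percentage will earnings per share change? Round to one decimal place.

-54.8%

Total contribution margin = 18,910 × R$53.64 = R$1,014,332.40.
Operating income = contribution − fixed costs = R$1,014,332.40 − R$706,900 = R$307,432.40.
After interest of R$91,031.00, pre-tax earnings = R$216,401.40.
DCL = total CM / (EBIT − I) = R$1,014,332.40 / R$216,401.40 = 4.6873.
EPS therefore changes by 4.6873 × (-11.7%) = -54.8%.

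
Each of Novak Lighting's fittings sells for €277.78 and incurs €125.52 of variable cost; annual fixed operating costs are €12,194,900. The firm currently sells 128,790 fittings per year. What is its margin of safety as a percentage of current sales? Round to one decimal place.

Each unit contributes €277.78 − €125.52 = €152.26. Break-even units = €12,194,900 ÷ €152.26 = 80,092.60; break-even revenue = 80,092.60 × €277.78 = €22,248,123.75.
Actual sales revenue = 128,790 × €277.78 = €35,775,286.20.
Margin of safety = (€35,775,286.20 − €22,248,123.75) ÷ €35,775,286.20 = 37.8%.

37.8%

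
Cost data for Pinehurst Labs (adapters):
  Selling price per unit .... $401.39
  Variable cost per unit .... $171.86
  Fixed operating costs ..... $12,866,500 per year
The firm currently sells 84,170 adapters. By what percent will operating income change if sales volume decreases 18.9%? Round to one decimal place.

Total contribution margin = 84,170 × $229.53 = $19,319,540.10.
Subtracting fixed costs: EBIT = $19,319,540.10 − $12,866,500 = $6,453,040.10.
So DOL = total CM / EBIT = $19,319,540.10 / $6,453,040.10 = 2.9939.
So EBIT moves 2.9939 × (-18.9%) = -56.6%.

-56.6%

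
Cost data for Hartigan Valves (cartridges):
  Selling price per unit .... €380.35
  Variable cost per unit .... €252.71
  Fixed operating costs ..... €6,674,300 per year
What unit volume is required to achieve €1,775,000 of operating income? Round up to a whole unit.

Contribution margin per unit = €380.35 − €252.71 = €127.64.
Required volume = (fixed costs + target profit) ÷ CM = (€6,674,300 + €1,775,000) ÷ €127.64 = 66,196.33, so 66,197 cartridges.

66,197 cartridges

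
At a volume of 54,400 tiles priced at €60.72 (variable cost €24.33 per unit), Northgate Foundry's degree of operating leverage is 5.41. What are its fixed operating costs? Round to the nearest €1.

€1,613,698

Total contribution margin = 54,400 × €36.39 = €1,979,616.00.
Since DOL = CM ÷ EBIT, EBIT = €1,979,616.00 ÷ 5.41 = €365,917.93.
And FC = contribution − EBIT = €1,979,616.00 − €365,917.93 = €1,613,698.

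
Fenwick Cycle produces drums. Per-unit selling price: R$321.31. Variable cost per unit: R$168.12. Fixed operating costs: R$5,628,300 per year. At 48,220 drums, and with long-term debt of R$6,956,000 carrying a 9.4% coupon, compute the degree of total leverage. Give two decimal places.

6.69

Contribution at this volume is 48,220 × R$153.19 = R$7,386,821.80.
EBIT = R$7,386,821.80 − R$5,628,300 = R$1,758,521.80. Interest = R$653,864.00.
DOL = R$7,386,821.80 ÷ R$1,758,521.80 = 4.2006; DFL = R$1,758,521.80 ÷ R$1,104,657.80 = 1.5919.
Combined leverage = 4.2006 × 1.5919 = 6.6869.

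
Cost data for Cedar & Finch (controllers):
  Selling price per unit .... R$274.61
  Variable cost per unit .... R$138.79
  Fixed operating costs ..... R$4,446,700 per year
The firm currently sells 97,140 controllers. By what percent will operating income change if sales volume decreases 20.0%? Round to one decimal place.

Contribution at this volume is 97,140 × R$135.82 = R$13,193,554.80.
Operating income = contribution − fixed costs = R$13,193,554.80 − R$4,446,700 = R$8,746,854.80.
DOL = contribution ÷ EBIT = R$13,193,554.80 ÷ R$8,746,854.80 = 1.5084.
%ΔEBIT = DOL × %ΔSales = 1.5084 × -20.0% = -30.2%.

-30.2%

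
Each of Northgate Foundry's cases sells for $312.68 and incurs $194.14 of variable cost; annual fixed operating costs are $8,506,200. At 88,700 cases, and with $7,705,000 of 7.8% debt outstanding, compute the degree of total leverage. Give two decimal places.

7.47

Total contribution margin = 88,700 × $118.54 = $10,514,498.00.
EBIT = $10,514,498.00 − $8,506,200 = $2,008,298.00. Interest = $600,990.00, so EBIT − I = $1,407,308.00.
DCL = contribution ÷ (EBIT − I) = $10,514,498.00 ÷ $1,407,308.00 = 7.4714.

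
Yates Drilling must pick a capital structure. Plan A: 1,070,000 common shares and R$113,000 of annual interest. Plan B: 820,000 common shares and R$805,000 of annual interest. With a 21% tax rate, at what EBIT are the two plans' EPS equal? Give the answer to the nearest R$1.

Set EPS_A = EPS_B: (EBIT − R$113,000)(1 − 0.21) ÷ 1,070,000 = (EBIT − R$805,000)(1 − 0.21) ÷ 820,000.
Cancelling (1 − t) and cross-multiplying: 820,000·(EBIT − 113,000) = 1,070,000·(EBIT − 805,000).
EBIT × (1,070,000 − 820,000) = 805,000 × 1,070,000 − 113,000 × 820,000 = 768,690,000,000, so EBIT = 768,690,000,000 ÷ 250,000 = 3,074,760.00.

R$3,074,760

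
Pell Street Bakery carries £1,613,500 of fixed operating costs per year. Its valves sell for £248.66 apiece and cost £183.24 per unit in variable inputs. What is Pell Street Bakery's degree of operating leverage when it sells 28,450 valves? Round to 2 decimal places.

7.51

Total contribution margin = 28,450 × £65.42 = £1,861,199.00.
EBIT = £1,861,199.00 − £1,613,500 = £247,699.00.
So DOL = total CM / EBIT = £1,861,199.00 / £247,699.00 = 7.5140.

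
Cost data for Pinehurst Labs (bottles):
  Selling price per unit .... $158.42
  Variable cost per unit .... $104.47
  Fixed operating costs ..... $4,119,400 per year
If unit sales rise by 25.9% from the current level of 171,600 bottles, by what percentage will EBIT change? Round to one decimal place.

+46.7%

Contribution at this volume is 171,600 × $53.95 = $9,257,820.00.
Subtracting fixed costs: EBIT = $9,257,820.00 − $4,119,400 = $5,138,420.00.
So DOL = total CM / EBIT = $9,257,820.00 / $5,138,420.00 = 1.8017.
Operating income changes by 1.8017 × +25.9% = +46.7%.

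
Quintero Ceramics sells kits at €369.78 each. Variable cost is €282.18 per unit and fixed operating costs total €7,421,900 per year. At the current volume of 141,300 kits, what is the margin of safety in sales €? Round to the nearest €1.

Contribution margin per unit = €369.78 − €282.18 = €87.60. Break-even units = €7,421,900 ÷ €87.60 = 84,724.89; break-even revenue = 84,724.89 × €369.78 = €31,329,568.29.
Actual sales revenue = 141,300 × €369.78 = €52,249,914.00.
Margin of safety = €52,249,914.00 − €31,329,568.29 = €20,920,346.

€20,920,346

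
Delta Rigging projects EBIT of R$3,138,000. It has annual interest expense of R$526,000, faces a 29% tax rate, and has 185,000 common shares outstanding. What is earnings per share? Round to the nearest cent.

R$10.02

Interest = R$526,000.00, so EBT = R$3,138,000 − R$526,000.00 = R$2,612,000.00.
After tax at 29%: net income = R$2,612,000.00 × 0.71 = R$1,854,520.00.
Per share: R$1,854,520.00 / 185,000 shares = R$10.02.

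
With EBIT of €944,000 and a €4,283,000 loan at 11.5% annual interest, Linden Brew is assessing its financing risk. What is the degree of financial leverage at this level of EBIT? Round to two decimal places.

Interest = €492,545.00.
DFL = EBIT ÷ (EBIT − I) = €944,000 ÷ (€944,000 − €492,545.00) = €944,000 ÷ €451,455.00 = 2.0910.

2.09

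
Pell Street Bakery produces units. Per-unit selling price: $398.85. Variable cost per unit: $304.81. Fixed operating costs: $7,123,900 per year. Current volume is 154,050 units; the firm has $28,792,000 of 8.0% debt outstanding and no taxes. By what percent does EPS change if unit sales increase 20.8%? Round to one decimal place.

Contribution at this volume is 154,050 × $94.04 = $14,486,862.00.
Operating income = contribution − fixed costs = $14,486,862.00 − $7,123,900 = $7,362,962.00.
After interest of $2,303,360.00, pre-tax earnings = $5,059,602.00.
Degree of combined leverage = contribution ÷ (EBIT − I) = $14,486,862.00 ÷ $5,059,602.00 = 2.8632.
EPS therefore changes by 2.8632 × (+20.8%) = +59.6%.

+59.6%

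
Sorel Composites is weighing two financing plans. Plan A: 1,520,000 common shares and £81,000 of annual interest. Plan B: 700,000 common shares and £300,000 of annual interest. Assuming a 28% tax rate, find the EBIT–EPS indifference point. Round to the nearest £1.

£486,951

Set EPS_A = EPS_B: (EBIT − £81,000)(1 − 0.28) ÷ 1,520,000 = (EBIT − £300,000)(1 − 0.28) ÷ 700,000.
The (1 − t) factor cancels: (EBIT − 81,000) × 700,000 = (EBIT − 300,000) × 1,520,000.
Solving, EBIT = (300,000·1,520,000 − 81,000·700,000) / (1,520,000 − 700,000) = 399,300,000,000 / 820,000 = 486,951.22.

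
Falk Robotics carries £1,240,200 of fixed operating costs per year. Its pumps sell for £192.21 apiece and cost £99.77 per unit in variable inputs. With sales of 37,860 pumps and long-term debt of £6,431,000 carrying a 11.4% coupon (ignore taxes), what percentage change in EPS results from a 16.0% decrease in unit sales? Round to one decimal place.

Contribution at this volume is 37,860 × £92.44 = £3,499,778.40.
Subtracting fixed costs: EBIT = £3,499,778.40 − £1,240,200 = £2,259,578.40.
Interest = £733,134.00, so EBIT − I = £1,526,444.40.
Degree of combined leverage = contribution ÷ (EBIT − I) = £3,499,778.40 ÷ £1,526,444.40 = 2.2928.
EPS therefore changes by 2.2928 × (-16.0%) = -36.7%.

-36.7%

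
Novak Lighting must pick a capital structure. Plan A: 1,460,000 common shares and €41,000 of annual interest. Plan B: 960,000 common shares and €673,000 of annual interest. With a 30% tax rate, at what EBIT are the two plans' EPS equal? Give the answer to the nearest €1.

Set EPS_A = EPS_B: (EBIT − €41,000)(1 − 0.30) ÷ 1,460,000 = (EBIT − €673,000)(1 − 0.30) ÷ 960,000.
Cancelling (1 − t) and cross-multiplying: 960,000·(EBIT − 41,000) = 1,460,000·(EBIT − 673,000).
EBIT × (1,460,000 − 960,000) = 673,000 × 1,460,000 − 41,000 × 960,000 = 943,220,000,000, so EBIT = 943,220,000,000 ÷ 500,000 = 1,886,440.00.

€1,886,440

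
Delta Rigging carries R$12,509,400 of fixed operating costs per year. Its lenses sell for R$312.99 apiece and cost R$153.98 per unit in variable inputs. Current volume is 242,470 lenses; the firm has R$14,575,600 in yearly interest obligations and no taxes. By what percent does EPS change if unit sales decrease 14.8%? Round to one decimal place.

-49.7%

At 242,470 units, contribution = 242,470 × R$159.01 = R$38,555,154.70.
Subtracting fixed costs: EBIT = R$38,555,154.70 − R$12,509,400 = R$26,045,754.70.
After interest of R$14,575,600.00, pre-tax earnings = R$11,470,154.70.
Degree of combined leverage = contribution ÷ (EBIT − I) = R$38,555,154.70 ÷ R$11,470,154.70 = 3.3613.
%ΔEPS = DCL × %ΔSales = 3.3613 × -14.8% = -49.7%.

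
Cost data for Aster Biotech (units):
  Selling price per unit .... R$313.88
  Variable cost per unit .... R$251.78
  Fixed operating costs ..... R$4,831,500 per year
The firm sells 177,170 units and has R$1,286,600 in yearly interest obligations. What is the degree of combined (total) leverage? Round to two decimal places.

Total contribution margin = 177,170 × R$62.10 = R$11,002,257.00.
Operating income = contribution − fixed costs = R$11,002,257.00 − R$4,831,500 = R$6,170,757.00. Interest = R$1,286,600.00.
DOL = R$11,002,257.00 ÷ R$6,170,757.00 = 1.7830; DFL = R$6,170,757.00 ÷ R$4,884,157.00 = 1.2634.
Combined leverage = 1.7830 × 1.2634 = 2.2526.

2.25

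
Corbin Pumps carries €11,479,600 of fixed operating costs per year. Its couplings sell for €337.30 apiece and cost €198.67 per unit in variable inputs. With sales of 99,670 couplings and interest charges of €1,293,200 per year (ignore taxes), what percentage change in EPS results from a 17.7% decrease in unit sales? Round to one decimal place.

Contribution at this volume is 99,670 × €138.63 = €13,817,252.10.
EBIT = €13,817,252.10 − €11,479,600 = €2,337,652.10.
Interest = €1,293,200.00, so EBIT − I = €1,044,452.10.
DCL = total CM / (EBIT − I) = €13,817,252.10 / €1,044,452.10 = 13.2292.
%ΔEPS = DCL × %ΔSales = 13.2292 × -17.7% = -234.2%.

-234.2%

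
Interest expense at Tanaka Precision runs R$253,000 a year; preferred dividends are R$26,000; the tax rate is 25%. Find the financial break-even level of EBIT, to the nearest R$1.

Preferred dividends are paid after tax, so their pre-tax equivalent is R$26,000 ÷ (1 − 0.25) = R$34,666.67.
Financial break-even EBIT = interest + D_p ÷ (1 − t) = R$253,000 + R$34,666.67 = R$287,666.67.

R$287,667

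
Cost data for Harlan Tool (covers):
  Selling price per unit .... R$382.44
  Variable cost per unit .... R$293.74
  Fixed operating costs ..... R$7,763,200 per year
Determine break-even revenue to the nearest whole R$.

CM per unit = R$382.44 − R$293.74 = R$88.70; CM ratio = R$88.70 / R$382.44 = 0.2319.
Break-even sales = FC ÷ CM ratio = R$7,763,200 × R$382.44 / R$88.70 = R$33,471,908.

R$33,471,908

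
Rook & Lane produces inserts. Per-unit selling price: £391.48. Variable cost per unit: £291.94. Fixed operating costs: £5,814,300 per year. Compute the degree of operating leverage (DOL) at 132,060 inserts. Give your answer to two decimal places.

Total contribution margin = 132,060 × £99.54 = £13,145,252.40.
EBIT = £13,145,252.40 − £5,814,300 = £7,330,952.40.
DOL = contribution ÷ EBIT = £13,145,252.40 ÷ £7,330,952.40 = 1.7931.

1.79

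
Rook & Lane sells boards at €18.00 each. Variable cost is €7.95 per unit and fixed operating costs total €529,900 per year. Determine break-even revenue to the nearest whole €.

€949,075

CM per unit = €18.00 − €7.95 = €10.05; CM ratio = €10.05 / €18.00 = 0.5583.
Break-even sales = FC ÷ CM ratio = €529,900 × €18.00 / €10.05 = €949,075.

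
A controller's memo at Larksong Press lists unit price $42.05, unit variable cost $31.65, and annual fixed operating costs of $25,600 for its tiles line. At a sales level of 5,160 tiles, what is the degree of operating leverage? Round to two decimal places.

Total contribution margin = 5,160 × $10.40 = $53,664.00.
EBIT = $53,664.00 − $25,600 = $28,064.00.
Degree of operating leverage = $53,664.00 / $28,064.00 = 1.9122.

1.91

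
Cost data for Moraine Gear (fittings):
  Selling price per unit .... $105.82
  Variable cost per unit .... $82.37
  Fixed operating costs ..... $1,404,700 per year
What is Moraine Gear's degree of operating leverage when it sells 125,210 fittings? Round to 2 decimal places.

At 125,210 units, contribution = 125,210 × $23.45 = $2,936,174.50.
EBIT = $2,936,174.50 − $1,404,700 = $1,531,474.50.
Degree of operating leverage = $2,936,174.50 / $1,531,474.50 = 1.9172.

1.92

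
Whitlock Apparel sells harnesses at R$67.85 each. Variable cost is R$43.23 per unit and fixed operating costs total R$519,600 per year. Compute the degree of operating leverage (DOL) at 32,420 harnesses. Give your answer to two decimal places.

At 32,420 units, contribution = 32,420 × R$24.62 = R$798,180.40.
Subtracting fixed costs: EBIT = R$798,180.40 − R$519,600 = R$278,580.40.
So DOL = total CM / EBIT = R$798,180.40 / R$278,580.40 = 2.8652.

2.87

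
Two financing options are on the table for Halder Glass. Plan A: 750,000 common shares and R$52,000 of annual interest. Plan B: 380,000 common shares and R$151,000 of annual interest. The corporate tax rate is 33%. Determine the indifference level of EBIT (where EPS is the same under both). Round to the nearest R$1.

R$252,676

At indifference, (EBIT − 52,000)(1 − t)/750,000 = (EBIT − 151,000)(1 − t)/380,000.
Cancelling (1 − t) and cross-multiplying: 380,000·(EBIT − 52,000) = 750,000·(EBIT − 151,000).
EBIT × (750,000 − 380,000) = 151,000 × 750,000 − 52,000 × 380,000 = 93,490,000,000, so EBIT = 93,490,000,000 ÷ 370,000 = 252,675.68.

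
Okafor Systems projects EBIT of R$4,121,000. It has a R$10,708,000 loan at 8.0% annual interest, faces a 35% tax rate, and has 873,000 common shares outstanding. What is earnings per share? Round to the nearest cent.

R$2.43

Pre-tax income = R$4,121,000 − R$856,640.00 = R$3,264,360.00.
After tax at 35%: net income = R$3,264,360.00 × 0.65 = R$2,121,834.00.
EPS = R$2,121,834.00 ÷ 873,000 = R$2.43.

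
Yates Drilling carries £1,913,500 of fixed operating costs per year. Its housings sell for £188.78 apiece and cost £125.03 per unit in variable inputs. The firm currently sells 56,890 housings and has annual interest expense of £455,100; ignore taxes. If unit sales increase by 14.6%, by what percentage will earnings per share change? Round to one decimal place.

Total contribution margin = 56,890 × £63.75 = £3,626,737.50.
EBIT = £3,626,737.50 − £1,913,500 = £1,713,237.50.
After interest of £455,100.00, pre-tax earnings = £1,258,137.50.
DCL = total CM / (EBIT − I) = £3,626,737.50 / £1,258,137.50 = 2.8826.
%ΔEPS = DCL × %ΔSales = 2.8826 × +14.6% = +42.1%.

+42.1%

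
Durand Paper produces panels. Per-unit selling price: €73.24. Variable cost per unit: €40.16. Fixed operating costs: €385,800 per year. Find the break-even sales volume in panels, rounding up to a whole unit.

Each unit contributes €73.24 − €40.16 = €33.08.
Break-even volume = fixed costs ÷ CM per unit = €385,800 ÷ €33.08 = 11,662.64, so 11,663 panels.

11,663 panels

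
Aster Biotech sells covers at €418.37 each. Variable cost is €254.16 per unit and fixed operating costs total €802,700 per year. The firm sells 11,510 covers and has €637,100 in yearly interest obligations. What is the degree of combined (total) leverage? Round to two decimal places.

Total contribution margin = 11,510 × €164.21 = €1,890,057.10.
Subtracting fixed costs: EBIT = €1,890,057.10 − €802,700 = €1,087,357.10. Interest = €637,100.00.
DOL = €1,890,057.10 ÷ €1,087,357.10 = 1.7382; DFL = €1,087,357.10 ÷ €450,257.10 = 2.4150.
Combined leverage = 1.7382 × 2.4150 = 4.1978.

4.20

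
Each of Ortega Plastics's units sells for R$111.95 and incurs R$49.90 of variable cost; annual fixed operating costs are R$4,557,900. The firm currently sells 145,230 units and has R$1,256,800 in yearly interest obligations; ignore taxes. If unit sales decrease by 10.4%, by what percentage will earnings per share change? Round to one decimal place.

-29.3%

Total contribution margin = 145,230 × R$62.05 = R$9,011,521.50.
Operating income = contribution − fixed costs = R$9,011,521.50 − R$4,557,900 = R$4,453,621.50.
Interest = R$1,256,800.00, so EBIT − I = R$3,196,821.50.
Degree of combined leverage = contribution ÷ (EBIT − I) = R$9,011,521.50 ÷ R$3,196,821.50 = 2.8189.
EPS therefore changes by 2.8189 × (-10.4%) = -29.3%.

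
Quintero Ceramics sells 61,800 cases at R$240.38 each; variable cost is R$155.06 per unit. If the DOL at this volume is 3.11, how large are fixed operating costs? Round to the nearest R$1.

R$3,577,350

At 61,800 units, contribution = 61,800 × R$85.32 = R$5,272,776.00.
Since DOL = CM ÷ EBIT, EBIT = R$5,272,776.00 ÷ 3.11 = R$1,695,426.37.
And FC = contribution − EBIT = R$5,272,776.00 − R$1,695,426.37 = R$3,577,350.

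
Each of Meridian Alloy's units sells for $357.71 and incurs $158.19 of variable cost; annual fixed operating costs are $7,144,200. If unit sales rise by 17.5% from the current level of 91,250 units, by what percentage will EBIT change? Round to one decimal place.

Total contribution margin = 91,250 × $199.52 = $18,206,200.00.
Subtracting fixed costs: EBIT = $18,206,200.00 − $7,144,200 = $11,062,000.00.
So DOL = total CM / EBIT = $18,206,200.00 / $11,062,000.00 = 1.6458.
Operating income changes by 1.6458 × +17.5% = +28.8%.

+28.8%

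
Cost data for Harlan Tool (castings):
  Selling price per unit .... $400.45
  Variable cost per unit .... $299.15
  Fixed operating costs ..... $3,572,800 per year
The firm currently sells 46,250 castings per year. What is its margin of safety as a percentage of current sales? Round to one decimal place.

Contribution margin per unit = $400.45 − $299.15 = $101.30. Break-even units = $3,572,800 ÷ $101.30 = 35,269.50; break-even revenue = 35,269.50 × $400.45 = $14,123,669.89.
Current sales = 46,250 × $400.45 = $18,520,812.50.
Margin of safety = ($18,520,812.50 − $14,123,669.89) ÷ $18,520,812.50 = 23.7%.

23.7%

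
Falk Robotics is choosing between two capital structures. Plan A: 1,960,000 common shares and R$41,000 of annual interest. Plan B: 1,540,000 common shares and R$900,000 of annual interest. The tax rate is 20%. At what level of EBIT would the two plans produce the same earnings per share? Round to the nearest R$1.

R$4,049,667

At indifference, (EBIT − 41,000)(1 − t)/1,960,000 = (EBIT − 900,000)(1 − t)/1,540,000.
The (1 − t) factor cancels: (EBIT − 41,000) × 1,540,000 = (EBIT − 900,000) × 1,960,000.
EBIT × (1,960,000 − 1,540,000) = 900,000 × 1,960,000 − 41,000 × 1,540,000 = 1,700,860,000,000, so EBIT = 1,700,860,000,000 ÷ 420,000 = 4,049,666.67.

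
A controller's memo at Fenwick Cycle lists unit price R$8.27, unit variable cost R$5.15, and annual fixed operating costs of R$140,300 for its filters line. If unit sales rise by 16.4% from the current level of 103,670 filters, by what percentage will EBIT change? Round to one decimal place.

+29.0%

Total contribution margin = 103,670 × R$3.12 = R$323,450.40.
EBIT = R$323,450.40 − R$140,300 = R$183,150.40.
DOL = contribution ÷ EBIT = R$323,450.40 ÷ R$183,150.40 = 1.7660.
So EBIT moves 1.7660 × (+16.4%) = +29.0%.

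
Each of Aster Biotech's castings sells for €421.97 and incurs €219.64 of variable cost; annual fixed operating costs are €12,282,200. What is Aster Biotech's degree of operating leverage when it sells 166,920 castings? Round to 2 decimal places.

1.57

Total contribution margin = 166,920 × €202.33 = €33,772,923.60.
EBIT = €33,772,923.60 − €12,282,200 = €21,490,723.60.
So DOL = total CM / EBIT = €33,772,923.60 / €21,490,723.60 = 1.5715.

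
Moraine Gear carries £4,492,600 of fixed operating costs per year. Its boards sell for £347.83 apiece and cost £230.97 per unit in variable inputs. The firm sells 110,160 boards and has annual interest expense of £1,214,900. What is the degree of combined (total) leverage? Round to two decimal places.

Total contribution margin = 110,160 × £116.86 = £12,873,297.60.
Subtracting fixed costs: EBIT = £12,873,297.60 − £4,492,600 = £8,380,697.60. Interest = £1,214,900.00.
DOL = £12,873,297.60 ÷ £8,380,697.60 = 1.5361; DFL = £8,380,697.60 ÷ £7,165,797.60 = 1.1695.
DCL = DOL × DFL = 1.5361 × 1.1695 = 1.7965.

1.80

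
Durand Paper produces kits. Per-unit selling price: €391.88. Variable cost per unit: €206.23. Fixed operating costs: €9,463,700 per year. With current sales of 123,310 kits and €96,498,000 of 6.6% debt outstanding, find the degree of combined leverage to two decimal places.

Total contribution margin = 123,310 × €185.65 = €22,892,501.50.
Subtracting fixed costs: EBIT = €22,892,501.50 − €9,463,700 = €13,428,801.50. Interest = €6,368,868.00.
DOL = €22,892,501.50 ÷ €13,428,801.50 = 1.7047; DFL = €13,428,801.50 ÷ €7,059,933.50 = 1.9021.
Combined leverage = 1.7047 × 1.9021 = 3.2425.

3.24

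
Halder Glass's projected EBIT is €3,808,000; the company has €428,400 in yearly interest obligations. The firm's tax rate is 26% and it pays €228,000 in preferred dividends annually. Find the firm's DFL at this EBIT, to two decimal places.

1.24

Interest = €428,400.00.
Pre-tax preferred-dividend burden = €228,000 ÷ (1 − 0.26) = €308,108.11.
DFL = EBIT ÷ [EBIT − I − D_p/(1−t)] = €3,808,000 ÷ [€3,808,000 − €428,400.00 − €308,108.11] = €3,808,000 ÷ €3,071,491.89 = 1.2398.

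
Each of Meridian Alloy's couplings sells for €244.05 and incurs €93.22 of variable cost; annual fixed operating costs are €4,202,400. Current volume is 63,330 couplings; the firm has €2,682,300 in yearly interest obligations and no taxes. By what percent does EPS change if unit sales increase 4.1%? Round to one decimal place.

+14.7%

Total contribution margin = 63,330 × €150.83 = €9,552,063.90.
Operating income = contribution − fixed costs = €9,552,063.90 − €4,202,400 = €5,349,663.90.
Interest = €2,682,300.00, so EBIT − I = €2,667,363.90.
Degree of combined leverage = contribution ÷ (EBIT − I) = €9,552,063.90 ÷ €2,667,363.90 = 3.5811.
EPS therefore changes by 3.5811 × (+4.1%) = +14.7%.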